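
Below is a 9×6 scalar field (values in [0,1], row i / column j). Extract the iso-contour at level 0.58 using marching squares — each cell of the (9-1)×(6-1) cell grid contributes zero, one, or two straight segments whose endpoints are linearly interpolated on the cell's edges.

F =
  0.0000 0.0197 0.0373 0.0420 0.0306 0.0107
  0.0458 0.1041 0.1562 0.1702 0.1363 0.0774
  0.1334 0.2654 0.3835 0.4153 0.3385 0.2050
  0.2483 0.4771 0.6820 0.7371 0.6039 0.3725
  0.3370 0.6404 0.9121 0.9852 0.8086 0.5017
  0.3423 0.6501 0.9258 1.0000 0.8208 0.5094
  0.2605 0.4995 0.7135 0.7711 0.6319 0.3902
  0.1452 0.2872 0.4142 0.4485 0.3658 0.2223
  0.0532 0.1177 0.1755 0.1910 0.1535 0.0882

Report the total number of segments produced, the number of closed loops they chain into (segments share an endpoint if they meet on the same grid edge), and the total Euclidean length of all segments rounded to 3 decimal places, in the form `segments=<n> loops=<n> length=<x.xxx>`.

segments=16 loops=1 length=12.704

cell (2,1): code 0100 → (2.658,2.000)–(3.000,1.502)
cell (2,2): code 1100 → (2.512,3.000)–(2.658,2.000)
cell (2,3): code 1100 → (2.910,4.000)–(2.512,3.000)
cell (2,4): code 1000 → (3.000,4.103)–(2.910,4.000)
cell (3,0): code 0100 → (3.630,1.000)–(4.000,0.801)
cell (3,1): code 1110 → (3.000,1.502)–(3.630,1.000)
cell (3,4): code 1001 → (4.000,4.745)–(3.000,4.103)
cell (4,0): code 0110 → (4.000,0.801)–(5.000,0.772)
cell (4,4): code 1001 → (5.000,4.773)–(4.000,4.745)
cell (5,0): code 0010 → (5.000,0.772)–(5.465,1.000)
cell (5,1): code 0111 → (5.465,1.000)–(6.000,1.376)
cell (5,4): code 1001 → (6.000,4.215)–(5.000,4.773)
cell (6,1): code 0010 → (6.000,1.376)–(6.446,2.000)
cell (6,2): code 0011 → (6.446,2.000)–(6.592,3.000)
cell (6,3): code 0011 → (6.592,3.000)–(6.195,4.000)
cell (6,4): code 0001 → (6.195,4.000)–(6.000,4.215)
total: 16 segments, chained into 1 closed loop(s), length Σ = 12.703501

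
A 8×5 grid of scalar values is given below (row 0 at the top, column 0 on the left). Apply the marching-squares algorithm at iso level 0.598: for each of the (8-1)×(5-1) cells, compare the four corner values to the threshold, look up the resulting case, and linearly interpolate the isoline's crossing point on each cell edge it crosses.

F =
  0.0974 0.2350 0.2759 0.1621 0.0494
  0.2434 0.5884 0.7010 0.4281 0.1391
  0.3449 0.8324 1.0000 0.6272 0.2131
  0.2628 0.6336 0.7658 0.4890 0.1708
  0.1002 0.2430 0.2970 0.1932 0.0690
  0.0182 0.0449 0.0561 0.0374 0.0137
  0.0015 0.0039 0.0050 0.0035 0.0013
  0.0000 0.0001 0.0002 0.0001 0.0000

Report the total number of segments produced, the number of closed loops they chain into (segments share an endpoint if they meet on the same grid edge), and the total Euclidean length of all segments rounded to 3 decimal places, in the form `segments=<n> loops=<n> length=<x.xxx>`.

segments=12 loops=1 length=7.829

cell (0,1): code 0100 → (0.758,2.000)–(1.000,1.085)
cell (0,2): code 1000 → (1.000,2.377)–(0.758,2.000)
cell (1,0): code 0100 → (1.039,1.000)–(2.000,0.519)
cell (1,1): code 1110 → (1.000,1.085)–(1.039,1.000)
cell (1,2): code 1101 → (1.853,3.000)–(1.000,2.377)
cell (1,3): code 1000 → (2.000,3.071)–(1.853,3.000)
cell (2,0): code 0110 → (2.000,0.519)–(3.000,0.904)
cell (2,2): code 1011 → (3.000,2.606)–(2.211,3.000)
cell (2,3): code 0001 → (2.211,3.000)–(2.000,3.071)
cell (3,0): code 0010 → (3.000,0.904)–(3.091,1.000)
cell (3,1): code 0011 → (3.091,1.000)–(3.358,2.000)
cell (3,2): code 0001 → (3.358,2.000)–(3.000,2.606)
total: 12 segments, chained into 1 closed loop(s), length Σ = 7.829135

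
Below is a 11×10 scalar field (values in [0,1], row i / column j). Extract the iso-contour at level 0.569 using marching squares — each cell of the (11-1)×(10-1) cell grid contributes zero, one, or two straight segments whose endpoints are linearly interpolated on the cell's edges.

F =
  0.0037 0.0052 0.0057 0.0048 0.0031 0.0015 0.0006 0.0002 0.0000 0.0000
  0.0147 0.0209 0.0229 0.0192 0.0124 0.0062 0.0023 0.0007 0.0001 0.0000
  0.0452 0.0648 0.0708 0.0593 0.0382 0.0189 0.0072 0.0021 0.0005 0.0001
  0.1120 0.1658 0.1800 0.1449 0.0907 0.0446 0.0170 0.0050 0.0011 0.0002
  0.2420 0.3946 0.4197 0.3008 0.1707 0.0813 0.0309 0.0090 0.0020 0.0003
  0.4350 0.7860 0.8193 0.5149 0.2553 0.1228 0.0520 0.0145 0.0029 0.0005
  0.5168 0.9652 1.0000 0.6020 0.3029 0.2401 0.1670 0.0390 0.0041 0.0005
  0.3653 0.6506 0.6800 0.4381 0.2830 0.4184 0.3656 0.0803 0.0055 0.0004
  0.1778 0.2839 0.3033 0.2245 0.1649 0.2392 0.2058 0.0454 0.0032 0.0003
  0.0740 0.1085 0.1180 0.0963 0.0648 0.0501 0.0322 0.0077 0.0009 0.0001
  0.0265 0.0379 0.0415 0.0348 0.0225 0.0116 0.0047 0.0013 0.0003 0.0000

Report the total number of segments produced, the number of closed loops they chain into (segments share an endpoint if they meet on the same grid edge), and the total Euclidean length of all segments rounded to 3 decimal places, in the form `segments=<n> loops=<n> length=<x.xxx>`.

segments=12 loops=1 length=9.212

cell (4,0): code 0100 → (4.446,1.000)–(5.000,0.382)
cell (4,1): code 1100 → (4.374,2.000)–(4.446,1.000)
cell (4,2): code 1000 → (5.000,2.822)–(4.374,2.000)
cell (5,0): code 0110 → (5.000,0.382)–(6.000,0.116)
cell (5,2): code 1101 → (5.621,3.000)–(5.000,2.822)
cell (5,3): code 1000 → (6.000,3.110)–(5.621,3.000)
cell (6,0): code 0110 → (6.000,0.116)–(7.000,0.714)
cell (6,2): code 1011 → (7.000,2.459)–(6.201,3.000)
cell (6,3): code 0001 → (6.201,3.000)–(6.000,3.110)
cell (7,0): code 0010 → (7.000,0.714)–(7.223,1.000)
cell (7,1): code 0011 → (7.223,1.000)–(7.295,2.000)
cell (7,2): code 0001 → (7.295,2.000)–(7.000,2.459)
total: 12 segments, chained into 1 closed loop(s), length Σ = 9.211512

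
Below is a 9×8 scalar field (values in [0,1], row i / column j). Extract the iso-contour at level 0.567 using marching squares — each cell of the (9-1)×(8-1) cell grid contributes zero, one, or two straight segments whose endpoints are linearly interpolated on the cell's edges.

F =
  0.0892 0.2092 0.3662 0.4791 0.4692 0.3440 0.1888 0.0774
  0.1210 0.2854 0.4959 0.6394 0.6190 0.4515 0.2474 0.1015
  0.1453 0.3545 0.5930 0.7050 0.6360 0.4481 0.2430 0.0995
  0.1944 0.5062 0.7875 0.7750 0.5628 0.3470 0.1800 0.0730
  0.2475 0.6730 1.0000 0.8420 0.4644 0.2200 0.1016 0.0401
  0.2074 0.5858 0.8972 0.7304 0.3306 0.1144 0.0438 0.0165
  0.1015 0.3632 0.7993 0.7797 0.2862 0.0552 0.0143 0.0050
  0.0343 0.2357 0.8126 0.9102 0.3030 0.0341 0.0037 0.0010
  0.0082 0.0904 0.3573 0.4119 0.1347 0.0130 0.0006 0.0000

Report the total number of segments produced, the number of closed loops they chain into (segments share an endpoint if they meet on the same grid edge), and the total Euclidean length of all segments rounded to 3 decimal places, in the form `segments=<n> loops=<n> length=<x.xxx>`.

segments=22 loops=1 length=17.539

cell (0,2): code 0100 → (0.548,3.000)–(1.000,2.495)
cell (0,3): code 1100 → (0.653,4.000)–(0.548,3.000)
cell (0,4): code 1000 → (1.000,4.310)–(0.653,4.000)
cell (1,1): code 0100 → (1.732,2.000)–(2.000,1.891)
cell (1,2): code 1110 → (1.000,2.495)–(1.732,2.000)
cell (1,4): code 1001 → (2.000,4.367)–(1.000,4.310)
cell (2,1): code 0110 → (2.000,1.891)–(3.000,1.216)
cell (2,3): code 1011 → (3.000,3.980)–(2.943,4.000)
cell (2,4): code 0001 → (2.943,4.000)–(2.000,4.367)
cell (3,0): code 0100 → (3.365,1.000)–(4.000,0.751)
cell (3,1): code 1110 → (3.000,1.216)–(3.365,1.000)
cell (3,3): code 1001 → (4.000,3.728)–(3.000,3.980)
cell (4,0): code 0110 → (4.000,0.751)–(5.000,0.950)
cell (4,3): code 1001 → (5.000,3.409)–(4.000,3.728)
cell (5,0): code 0010 → (5.000,0.950)–(5.084,1.000)
cell (5,1): code 0111 → (5.084,1.000)–(6.000,1.467)
cell (5,3): code 1001 → (6.000,3.431)–(5.000,3.409)
cell (6,1): code 0110 → (6.000,1.467)–(7.000,1.574)
cell (6,3): code 1001 → (7.000,3.565)–(6.000,3.431)
cell (7,1): code 0010 → (7.000,1.574)–(7.539,2.000)
cell (7,2): code 0011 → (7.539,2.000)–(7.689,3.000)
cell (7,3): code 0001 → (7.689,3.000)–(7.000,3.565)
total: 22 segments, chained into 1 closed loop(s), length Σ = 17.539036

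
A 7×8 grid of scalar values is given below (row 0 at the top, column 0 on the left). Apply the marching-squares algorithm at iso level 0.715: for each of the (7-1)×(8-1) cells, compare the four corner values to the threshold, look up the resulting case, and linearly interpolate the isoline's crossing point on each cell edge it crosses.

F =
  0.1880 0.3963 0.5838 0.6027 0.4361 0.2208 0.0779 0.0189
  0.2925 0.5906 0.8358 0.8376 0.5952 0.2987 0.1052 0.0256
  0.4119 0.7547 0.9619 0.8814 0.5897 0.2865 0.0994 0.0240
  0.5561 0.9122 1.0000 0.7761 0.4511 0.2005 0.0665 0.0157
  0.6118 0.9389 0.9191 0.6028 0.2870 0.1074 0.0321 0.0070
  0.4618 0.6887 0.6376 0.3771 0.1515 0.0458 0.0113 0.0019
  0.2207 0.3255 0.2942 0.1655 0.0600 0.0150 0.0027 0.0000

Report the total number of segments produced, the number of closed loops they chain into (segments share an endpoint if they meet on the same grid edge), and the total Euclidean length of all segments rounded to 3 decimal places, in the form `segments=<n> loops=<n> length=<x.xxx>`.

cell (0,1): code 0100 → (0.521,2.000)–(1.000,1.507)
cell (0,2): code 1100 → (0.478,3.000)–(0.521,2.000)
cell (0,3): code 1000 → (1.000,3.506)–(0.478,3.000)
cell (1,0): code 0100 → (1.758,1.000)–(2.000,0.884)
cell (1,1): code 1110 → (1.000,1.507)–(1.758,1.000)
cell (1,3): code 1001 → (2.000,3.570)–(1.000,3.506)
cell (2,0): code 0110 → (2.000,0.884)–(3.000,0.446)
cell (2,3): code 1001 → (3.000,3.188)–(2.000,3.570)
cell (3,0): code 0110 → (3.000,0.446)–(4.000,0.315)
cell (3,2): code 1011 → (4.000,2.645)–(3.353,3.000)
cell (3,3): code 0001 → (3.353,3.000)–(3.000,3.188)
cell (4,0): code 0010 → (4.000,0.315)–(4.895,1.000)
cell (4,1): code 0011 → (4.895,1.000)–(4.725,2.000)
cell (4,2): code 0001 → (4.725,2.000)–(4.000,2.645)
total: 14 segments, chained into 1 closed loop(s), length Σ = 12.017792

segments=14 loops=1 length=12.018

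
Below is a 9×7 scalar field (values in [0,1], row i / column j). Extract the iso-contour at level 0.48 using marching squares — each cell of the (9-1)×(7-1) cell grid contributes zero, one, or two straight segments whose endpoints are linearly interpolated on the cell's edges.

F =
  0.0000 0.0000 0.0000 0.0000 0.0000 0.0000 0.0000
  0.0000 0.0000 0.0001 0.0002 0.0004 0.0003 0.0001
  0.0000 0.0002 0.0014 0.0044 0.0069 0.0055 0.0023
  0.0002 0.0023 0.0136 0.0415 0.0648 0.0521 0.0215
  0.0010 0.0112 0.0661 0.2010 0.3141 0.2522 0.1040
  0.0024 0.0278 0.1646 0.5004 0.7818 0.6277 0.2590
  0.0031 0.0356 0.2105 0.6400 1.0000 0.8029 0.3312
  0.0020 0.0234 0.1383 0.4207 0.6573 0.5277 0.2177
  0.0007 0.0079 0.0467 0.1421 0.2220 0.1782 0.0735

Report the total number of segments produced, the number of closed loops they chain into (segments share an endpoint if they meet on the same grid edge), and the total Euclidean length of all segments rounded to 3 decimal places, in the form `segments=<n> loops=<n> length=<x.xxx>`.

segments=12 loops=1 length=9.340

cell (4,2): code 0100 → (4.932,3.000)–(5.000,2.939)
cell (4,3): code 1100 → (4.355,4.000)–(4.932,3.000)
cell (4,4): code 1100 → (4.607,5.000)–(4.355,4.000)
cell (4,5): code 1000 → (5.000,5.401)–(4.607,5.000)
cell (5,2): code 0110 → (5.000,2.939)–(6.000,2.627)
cell (5,5): code 1001 → (6.000,5.685)–(5.000,5.401)
cell (6,2): code 0010 → (6.000,2.627)–(6.730,3.000)
cell (6,3): code 0111 → (6.730,3.000)–(7.000,3.251)
cell (6,5): code 1001 → (7.000,5.154)–(6.000,5.685)
cell (7,3): code 0010 → (7.000,3.251)–(7.407,4.000)
cell (7,4): code 0011 → (7.407,4.000)–(7.136,5.000)
cell (7,5): code 0001 → (7.136,5.000)–(7.000,5.154)
total: 12 segments, chained into 1 closed loop(s), length Σ = 9.340150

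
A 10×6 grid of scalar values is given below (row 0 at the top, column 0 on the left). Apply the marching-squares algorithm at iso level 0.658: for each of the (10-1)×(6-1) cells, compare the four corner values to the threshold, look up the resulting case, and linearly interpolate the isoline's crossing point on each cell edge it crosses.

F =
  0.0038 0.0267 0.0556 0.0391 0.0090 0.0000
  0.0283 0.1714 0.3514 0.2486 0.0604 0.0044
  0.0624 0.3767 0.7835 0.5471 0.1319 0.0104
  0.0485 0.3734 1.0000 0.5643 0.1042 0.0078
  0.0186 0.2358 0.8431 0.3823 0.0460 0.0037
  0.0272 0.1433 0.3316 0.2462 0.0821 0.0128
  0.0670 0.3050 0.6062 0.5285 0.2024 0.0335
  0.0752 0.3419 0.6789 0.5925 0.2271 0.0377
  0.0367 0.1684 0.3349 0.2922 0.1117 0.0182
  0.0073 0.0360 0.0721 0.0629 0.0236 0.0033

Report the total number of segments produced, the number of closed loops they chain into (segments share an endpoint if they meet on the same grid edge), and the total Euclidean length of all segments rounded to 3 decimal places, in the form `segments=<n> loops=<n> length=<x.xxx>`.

cell (1,1): code 0100 → (1.710,2.000)–(2.000,1.691)
cell (1,2): code 1000 → (2.000,2.531)–(1.710,2.000)
cell (2,1): code 0110 → (2.000,1.691)–(3.000,1.454)
cell (2,2): code 1001 → (3.000,2.785)–(2.000,2.531)
cell (3,1): code 0110 → (3.000,1.454)–(4.000,1.695)
cell (3,2): code 1001 → (4.000,2.402)–(3.000,2.785)
cell (4,1): code 0010 → (4.000,1.695)–(4.362,2.000)
cell (4,2): code 0001 → (4.362,2.000)–(4.000,2.402)
cell (6,1): code 0100 → (6.713,2.000)–(7.000,1.938)
cell (6,2): code 1000 → (7.000,2.242)–(6.713,2.000)
cell (7,1): code 0010 → (7.000,1.938)–(7.061,2.000)
cell (7,2): code 0001 → (7.061,2.000)–(7.000,2.242)
total: 12 segments, chained into 2 closed loop(s), length Σ = 7.207776

segments=12 loops=2 length=7.208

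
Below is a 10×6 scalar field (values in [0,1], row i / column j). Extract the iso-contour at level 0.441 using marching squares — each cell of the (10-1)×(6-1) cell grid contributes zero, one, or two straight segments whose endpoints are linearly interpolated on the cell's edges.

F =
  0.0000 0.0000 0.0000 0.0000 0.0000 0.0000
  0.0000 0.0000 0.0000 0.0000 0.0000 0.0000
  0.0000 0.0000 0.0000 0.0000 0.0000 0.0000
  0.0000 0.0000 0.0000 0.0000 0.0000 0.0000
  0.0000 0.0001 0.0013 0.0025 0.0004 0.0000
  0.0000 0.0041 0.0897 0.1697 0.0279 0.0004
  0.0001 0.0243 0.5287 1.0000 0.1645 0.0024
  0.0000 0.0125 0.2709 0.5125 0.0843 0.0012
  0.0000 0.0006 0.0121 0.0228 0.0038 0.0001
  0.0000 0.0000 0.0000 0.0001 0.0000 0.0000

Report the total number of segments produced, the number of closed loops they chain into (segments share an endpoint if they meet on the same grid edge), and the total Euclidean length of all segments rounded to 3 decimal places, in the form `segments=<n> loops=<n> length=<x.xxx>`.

segments=8 loops=1 length=5.338

cell (5,1): code 0100 → (5.800,2.000)–(6.000,1.826)
cell (5,2): code 1100 → (5.327,3.000)–(5.800,2.000)
cell (5,3): code 1000 → (6.000,3.669)–(5.327,3.000)
cell (6,1): code 0010 → (6.000,1.826)–(6.340,2.000)
cell (6,2): code 0111 → (6.340,2.000)–(7.000,2.704)
cell (6,3): code 1001 → (7.000,3.167)–(6.000,3.669)
cell (7,2): code 0010 → (7.000,2.704)–(7.146,3.000)
cell (7,3): code 0001 → (7.146,3.000)–(7.000,3.167)
total: 8 segments, chained into 1 closed loop(s), length Σ = 5.338160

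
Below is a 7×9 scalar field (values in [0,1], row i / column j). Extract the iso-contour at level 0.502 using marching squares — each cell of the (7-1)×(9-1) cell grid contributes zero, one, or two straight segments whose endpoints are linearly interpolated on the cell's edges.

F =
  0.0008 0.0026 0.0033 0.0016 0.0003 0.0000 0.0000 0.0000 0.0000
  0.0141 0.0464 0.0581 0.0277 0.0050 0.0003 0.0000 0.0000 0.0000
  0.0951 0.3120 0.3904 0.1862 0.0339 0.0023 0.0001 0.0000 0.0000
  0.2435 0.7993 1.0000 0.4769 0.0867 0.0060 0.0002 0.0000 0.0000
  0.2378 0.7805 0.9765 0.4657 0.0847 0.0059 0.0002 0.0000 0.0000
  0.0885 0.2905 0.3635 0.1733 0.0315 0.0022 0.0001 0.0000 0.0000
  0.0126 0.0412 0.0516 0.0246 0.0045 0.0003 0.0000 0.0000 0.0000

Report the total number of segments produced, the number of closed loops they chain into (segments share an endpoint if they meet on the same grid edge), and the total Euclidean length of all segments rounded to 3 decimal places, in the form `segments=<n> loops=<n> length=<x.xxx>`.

segments=8 loops=1 length=8.083

cell (2,0): code 0100 → (2.390,1.000)–(3.000,0.465)
cell (2,1): code 1100 → (2.183,2.000)–(2.390,1.000)
cell (2,2): code 1000 → (3.000,2.952)–(2.183,2.000)
cell (3,0): code 0110 → (3.000,0.465)–(4.000,0.487)
cell (3,2): code 1001 → (4.000,2.929)–(3.000,2.952)
cell (4,0): code 0010 → (4.000,0.487)–(4.568,1.000)
cell (4,1): code 0011 → (4.568,1.000)–(4.774,2.000)
cell (4,2): code 0001 → (4.774,2.000)–(4.000,2.929)
total: 8 segments, chained into 1 closed loop(s), length Σ = 8.083393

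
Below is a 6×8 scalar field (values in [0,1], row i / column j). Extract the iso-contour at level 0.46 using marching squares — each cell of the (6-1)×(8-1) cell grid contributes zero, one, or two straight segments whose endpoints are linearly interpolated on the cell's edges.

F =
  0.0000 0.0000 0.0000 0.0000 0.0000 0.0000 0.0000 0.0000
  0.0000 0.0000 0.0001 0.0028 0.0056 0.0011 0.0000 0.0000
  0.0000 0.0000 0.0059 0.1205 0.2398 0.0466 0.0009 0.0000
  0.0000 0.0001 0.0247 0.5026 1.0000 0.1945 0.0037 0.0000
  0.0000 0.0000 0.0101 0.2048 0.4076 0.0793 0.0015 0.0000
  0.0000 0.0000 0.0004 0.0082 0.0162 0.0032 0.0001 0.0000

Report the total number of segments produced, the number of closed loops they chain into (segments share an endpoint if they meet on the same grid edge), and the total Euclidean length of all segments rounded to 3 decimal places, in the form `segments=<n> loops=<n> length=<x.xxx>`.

segments=6 loops=1 length=4.846

cell (2,2): code 0100 → (2.889,3.000)–(3.000,2.911)
cell (2,3): code 1100 → (2.290,4.000)–(2.889,3.000)
cell (2,4): code 1000 → (3.000,4.670)–(2.290,4.000)
cell (3,2): code 0010 → (3.000,2.911)–(3.143,3.000)
cell (3,3): code 0011 → (3.143,3.000)–(3.912,4.000)
cell (3,4): code 0001 → (3.912,4.000)–(3.000,4.670)
total: 6 segments, chained into 1 closed loop(s), length Σ = 4.846332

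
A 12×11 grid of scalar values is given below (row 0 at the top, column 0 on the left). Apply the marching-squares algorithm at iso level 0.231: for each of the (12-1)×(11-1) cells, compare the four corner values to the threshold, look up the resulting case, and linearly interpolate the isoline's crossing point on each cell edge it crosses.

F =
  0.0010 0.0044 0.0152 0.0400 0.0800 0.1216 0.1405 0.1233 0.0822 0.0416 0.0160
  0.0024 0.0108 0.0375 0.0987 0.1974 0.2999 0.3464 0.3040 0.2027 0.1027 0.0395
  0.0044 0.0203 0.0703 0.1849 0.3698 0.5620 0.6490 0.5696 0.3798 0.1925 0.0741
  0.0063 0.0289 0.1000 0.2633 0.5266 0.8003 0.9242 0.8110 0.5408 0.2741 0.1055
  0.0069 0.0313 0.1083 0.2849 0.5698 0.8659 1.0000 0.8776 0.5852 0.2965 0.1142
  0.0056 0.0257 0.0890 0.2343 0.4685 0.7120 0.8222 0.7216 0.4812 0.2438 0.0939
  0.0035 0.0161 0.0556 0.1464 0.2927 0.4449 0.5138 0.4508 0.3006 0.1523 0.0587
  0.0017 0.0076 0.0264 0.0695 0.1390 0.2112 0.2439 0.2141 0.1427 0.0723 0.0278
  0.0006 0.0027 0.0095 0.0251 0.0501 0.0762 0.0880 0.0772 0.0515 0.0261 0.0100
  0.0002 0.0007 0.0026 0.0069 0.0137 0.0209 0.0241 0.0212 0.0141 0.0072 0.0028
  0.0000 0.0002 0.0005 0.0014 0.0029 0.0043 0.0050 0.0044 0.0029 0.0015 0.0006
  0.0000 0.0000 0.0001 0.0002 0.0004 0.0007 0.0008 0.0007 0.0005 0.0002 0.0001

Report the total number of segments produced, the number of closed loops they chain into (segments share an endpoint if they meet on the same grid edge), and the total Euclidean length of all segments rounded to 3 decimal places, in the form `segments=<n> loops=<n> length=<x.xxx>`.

cell (0,4): code 0100 → (0.614,5.000)–(1.000,4.328)
cell (0,5): code 1100 → (0.440,6.000)–(0.614,5.000)
cell (0,6): code 1100 → (0.596,7.000)–(0.440,6.000)
cell (0,7): code 1000 → (1.000,7.721)–(0.596,7.000)
cell (1,3): code 0100 → (1.195,4.000)–(2.000,3.249)
cell (1,4): code 1110 → (1.000,4.328)–(1.195,4.000)
cell (1,7): code 1101 → (1.160,8.000)–(1.000,7.721)
cell (1,8): code 1000 → (2.000,8.794)–(1.160,8.000)
cell (2,2): code 0100 → (2.588,3.000)–(3.000,2.802)
cell (2,3): code 1110 → (2.000,3.249)–(2.588,3.000)
cell (2,8): code 1101 → (2.472,9.000)–(2.000,8.794)
cell (2,9): code 1000 → (3.000,9.256)–(2.472,9.000)
cell (3,2): code 0110 → (3.000,2.802)–(4.000,2.695)
cell (3,9): code 1001 → (4.000,9.359)–(3.000,9.256)
cell (4,2): code 0110 → (4.000,2.695)–(5.000,2.977)
cell (4,9): code 1001 → (5.000,9.085)–(4.000,9.359)
cell (5,2): code 0010 → (5.000,2.977)–(5.038,3.000)
cell (5,3): code 0111 → (5.038,3.000)–(6.000,3.578)
cell (5,8): code 1011 → (6.000,8.469)–(5.140,9.000)
cell (5,9): code 0001 → (5.140,9.000)–(5.000,9.085)
cell (6,3): code 0010 → (6.000,3.578)–(6.401,4.000)
cell (6,4): code 0011 → (6.401,4.000)–(6.915,5.000)
cell (6,5): code 0111 → (6.915,5.000)–(7.000,5.606)
cell (6,6): code 1011 → (7.000,6.433)–(6.929,7.000)
cell (6,7): code 0011 → (6.929,7.000)–(6.441,8.000)
cell (6,8): code 0001 → (6.441,8.000)–(6.000,8.469)
cell (7,5): code 0010 → (7.000,5.606)–(7.083,6.000)
cell (7,6): code 0001 → (7.083,6.000)–(7.000,6.433)
total: 28 segments, chained into 1 closed loop(s), length Σ = 20.704291

segments=28 loops=1 length=20.704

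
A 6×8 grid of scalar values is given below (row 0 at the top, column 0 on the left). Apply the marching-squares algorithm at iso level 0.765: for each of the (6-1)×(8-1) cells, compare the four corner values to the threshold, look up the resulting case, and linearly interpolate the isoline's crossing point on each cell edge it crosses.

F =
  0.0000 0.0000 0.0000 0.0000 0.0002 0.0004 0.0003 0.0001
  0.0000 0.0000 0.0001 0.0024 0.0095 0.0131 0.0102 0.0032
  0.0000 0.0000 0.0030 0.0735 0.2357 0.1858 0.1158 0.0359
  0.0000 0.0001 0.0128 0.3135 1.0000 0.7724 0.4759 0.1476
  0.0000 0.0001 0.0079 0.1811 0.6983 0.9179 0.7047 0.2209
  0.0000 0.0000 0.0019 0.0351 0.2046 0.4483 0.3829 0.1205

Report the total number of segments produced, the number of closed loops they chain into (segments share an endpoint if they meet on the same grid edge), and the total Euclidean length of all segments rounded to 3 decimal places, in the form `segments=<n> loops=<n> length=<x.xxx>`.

cell (2,3): code 0100 → (2.693,4.000)–(3.000,3.658)
cell (2,4): code 1100 → (2.987,5.000)–(2.693,4.000)
cell (2,5): code 1000 → (3.000,5.025)–(2.987,5.000)
cell (3,3): code 0010 → (3.000,3.658)–(3.779,4.000)
cell (3,4): code 0111 → (3.779,4.000)–(4.000,4.304)
cell (3,5): code 1001 → (4.000,5.717)–(3.000,5.025)
cell (4,4): code 0010 → (4.000,4.304)–(4.326,5.000)
cell (4,5): code 0001 → (4.326,5.000)–(4.000,5.717)
total: 8 segments, chained into 1 closed loop(s), length Σ = 5.529609

segments=8 loops=1 length=5.530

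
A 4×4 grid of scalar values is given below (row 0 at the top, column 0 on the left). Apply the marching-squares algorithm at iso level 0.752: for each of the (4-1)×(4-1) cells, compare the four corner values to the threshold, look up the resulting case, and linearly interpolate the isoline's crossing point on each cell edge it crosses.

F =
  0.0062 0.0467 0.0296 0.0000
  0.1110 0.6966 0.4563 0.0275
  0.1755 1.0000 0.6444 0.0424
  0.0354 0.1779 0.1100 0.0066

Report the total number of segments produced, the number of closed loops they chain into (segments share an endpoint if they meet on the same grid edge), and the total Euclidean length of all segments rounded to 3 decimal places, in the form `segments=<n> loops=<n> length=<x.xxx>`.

cell (1,0): code 0100 → (1.183,1.000)–(2.000,0.699)
cell (1,1): code 1000 → (2.000,1.697)–(1.183,1.000)
cell (2,0): code 0010 → (2.000,0.699)–(2.302,1.000)
cell (2,1): code 0001 → (2.302,1.000)–(2.000,1.697)
total: 4 segments, chained into 1 closed loop(s), length Σ = 3.131340

segments=4 loops=1 length=3.131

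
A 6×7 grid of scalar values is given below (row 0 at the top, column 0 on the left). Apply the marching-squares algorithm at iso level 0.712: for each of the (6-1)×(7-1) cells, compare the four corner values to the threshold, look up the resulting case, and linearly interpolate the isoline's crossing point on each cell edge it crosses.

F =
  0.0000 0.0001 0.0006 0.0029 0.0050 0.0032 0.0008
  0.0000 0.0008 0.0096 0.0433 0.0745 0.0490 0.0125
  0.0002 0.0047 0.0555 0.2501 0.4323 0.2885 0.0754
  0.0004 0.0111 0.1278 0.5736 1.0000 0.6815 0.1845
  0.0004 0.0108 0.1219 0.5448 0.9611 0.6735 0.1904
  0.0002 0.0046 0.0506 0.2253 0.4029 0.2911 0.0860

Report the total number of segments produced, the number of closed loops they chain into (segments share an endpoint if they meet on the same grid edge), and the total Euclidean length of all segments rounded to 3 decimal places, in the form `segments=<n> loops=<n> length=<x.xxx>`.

segments=6 loops=1 length=5.606

cell (2,3): code 0100 → (2.493,4.000)–(3.000,3.325)
cell (2,4): code 1000 → (3.000,4.904)–(2.493,4.000)
cell (3,3): code 0110 → (3.000,3.325)–(4.000,3.402)
cell (3,4): code 1001 → (4.000,4.866)–(3.000,4.904)
cell (4,3): code 0010 → (4.000,3.402)–(4.446,4.000)
cell (4,4): code 0001 → (4.446,4.000)–(4.000,4.866)
total: 6 segments, chained into 1 closed loop(s), length Σ = 5.606028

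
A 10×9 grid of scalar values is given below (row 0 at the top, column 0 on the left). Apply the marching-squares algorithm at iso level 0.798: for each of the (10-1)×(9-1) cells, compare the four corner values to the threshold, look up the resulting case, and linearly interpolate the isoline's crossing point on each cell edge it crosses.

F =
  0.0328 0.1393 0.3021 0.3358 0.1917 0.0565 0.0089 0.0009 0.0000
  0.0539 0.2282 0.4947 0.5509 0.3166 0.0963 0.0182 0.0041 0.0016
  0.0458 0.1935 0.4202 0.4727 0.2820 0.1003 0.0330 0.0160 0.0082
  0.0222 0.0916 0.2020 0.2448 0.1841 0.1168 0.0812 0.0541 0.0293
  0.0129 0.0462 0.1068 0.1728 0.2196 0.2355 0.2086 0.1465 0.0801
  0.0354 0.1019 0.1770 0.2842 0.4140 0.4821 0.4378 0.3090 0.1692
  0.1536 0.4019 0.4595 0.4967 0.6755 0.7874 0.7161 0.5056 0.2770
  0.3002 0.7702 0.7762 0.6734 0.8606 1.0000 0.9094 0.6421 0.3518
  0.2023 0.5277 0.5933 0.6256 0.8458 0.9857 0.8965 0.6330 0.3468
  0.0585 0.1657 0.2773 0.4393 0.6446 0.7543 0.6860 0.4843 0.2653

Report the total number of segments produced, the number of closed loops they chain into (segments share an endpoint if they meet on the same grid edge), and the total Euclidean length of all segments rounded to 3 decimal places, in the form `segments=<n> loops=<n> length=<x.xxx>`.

segments=10 loops=1 length=8.565

cell (6,3): code 0100 → (6.662,4.000)–(7.000,3.666)
cell (6,4): code 1100 → (6.050,5.000)–(6.662,4.000)
cell (6,5): code 1100 → (6.424,6.000)–(6.050,5.000)
cell (6,6): code 1000 → (7.000,6.417)–(6.424,6.000)
cell (7,3): code 0110 → (7.000,3.666)–(8.000,3.783)
cell (7,6): code 1001 → (8.000,6.374)–(7.000,6.417)
cell (8,3): code 0010 → (8.000,3.783)–(8.238,4.000)
cell (8,4): code 0011 → (8.238,4.000)–(8.811,5.000)
cell (8,5): code 0011 → (8.811,5.000)–(8.468,6.000)
cell (8,6): code 0001 → (8.468,6.000)–(8.000,6.374)
total: 10 segments, chained into 1 closed loop(s), length Σ = 8.565373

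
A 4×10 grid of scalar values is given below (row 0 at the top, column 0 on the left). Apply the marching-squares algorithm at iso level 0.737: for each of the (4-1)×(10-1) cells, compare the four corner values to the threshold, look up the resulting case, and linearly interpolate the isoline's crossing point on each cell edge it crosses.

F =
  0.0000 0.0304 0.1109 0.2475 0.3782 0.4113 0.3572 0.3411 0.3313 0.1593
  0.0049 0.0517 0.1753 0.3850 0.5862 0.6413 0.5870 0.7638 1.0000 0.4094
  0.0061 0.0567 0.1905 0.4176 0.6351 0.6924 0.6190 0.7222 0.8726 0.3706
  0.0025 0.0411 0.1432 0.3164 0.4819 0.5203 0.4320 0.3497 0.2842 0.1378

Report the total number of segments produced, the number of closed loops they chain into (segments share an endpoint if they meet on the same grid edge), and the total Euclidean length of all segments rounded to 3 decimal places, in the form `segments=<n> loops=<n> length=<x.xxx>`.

cell (0,6): code 0100 → (0.937,7.000)–(1.000,6.848)
cell (0,7): code 1100 → (0.607,8.000)–(0.937,7.000)
cell (0,8): code 1000 → (1.000,8.445)–(0.607,8.000)
cell (1,6): code 0010 → (1.000,6.848)–(1.644,7.000)
cell (1,7): code 0111 → (1.644,7.000)–(2.000,7.098)
cell (1,8): code 1001 → (2.000,8.270)–(1.000,8.445)
cell (2,7): code 0010 → (2.000,7.098)–(2.230,8.000)
cell (2,8): code 0001 → (2.230,8.000)–(2.000,8.270)
total: 8 segments, chained into 1 closed loop(s), length Σ = 5.143280

segments=8 loops=1 length=5.143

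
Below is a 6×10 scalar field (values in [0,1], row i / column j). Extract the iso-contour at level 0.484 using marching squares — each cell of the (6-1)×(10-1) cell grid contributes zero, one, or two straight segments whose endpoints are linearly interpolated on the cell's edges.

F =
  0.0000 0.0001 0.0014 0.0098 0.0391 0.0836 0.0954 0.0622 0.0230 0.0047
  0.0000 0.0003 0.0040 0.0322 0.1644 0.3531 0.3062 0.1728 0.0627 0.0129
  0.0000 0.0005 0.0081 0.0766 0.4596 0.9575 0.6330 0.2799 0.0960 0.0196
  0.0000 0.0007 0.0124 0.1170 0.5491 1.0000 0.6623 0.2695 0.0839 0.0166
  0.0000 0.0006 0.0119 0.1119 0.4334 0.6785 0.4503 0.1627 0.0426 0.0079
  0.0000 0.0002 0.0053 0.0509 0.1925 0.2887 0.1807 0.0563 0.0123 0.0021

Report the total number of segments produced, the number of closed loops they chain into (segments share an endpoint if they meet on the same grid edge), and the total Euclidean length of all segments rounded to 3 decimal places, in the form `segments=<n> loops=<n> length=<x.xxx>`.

cell (1,4): code 0100 → (1.217,5.000)–(2.000,4.049)
cell (1,5): code 1100 → (1.544,6.000)–(1.217,5.000)
cell (1,6): code 1000 → (2.000,6.422)–(1.544,6.000)
cell (2,3): code 0100 → (2.273,4.000)–(3.000,3.849)
cell (2,4): code 1110 → (2.000,4.049)–(2.273,4.000)
cell (2,6): code 1001 → (3.000,6.454)–(2.000,6.422)
cell (3,3): code 0010 → (3.000,3.849)–(3.563,4.000)
cell (3,4): code 0111 → (3.563,4.000)–(4.000,4.206)
cell (3,5): code 1011 → (4.000,5.852)–(3.841,6.000)
cell (3,6): code 0001 → (3.841,6.000)–(3.000,6.454)
cell (4,4): code 0010 → (4.000,4.206)–(4.499,5.000)
cell (4,5): code 0001 → (4.499,5.000)–(4.000,5.852)
total: 12 segments, chained into 1 closed loop(s), length Σ = 9.089763

segments=12 loops=1 length=9.090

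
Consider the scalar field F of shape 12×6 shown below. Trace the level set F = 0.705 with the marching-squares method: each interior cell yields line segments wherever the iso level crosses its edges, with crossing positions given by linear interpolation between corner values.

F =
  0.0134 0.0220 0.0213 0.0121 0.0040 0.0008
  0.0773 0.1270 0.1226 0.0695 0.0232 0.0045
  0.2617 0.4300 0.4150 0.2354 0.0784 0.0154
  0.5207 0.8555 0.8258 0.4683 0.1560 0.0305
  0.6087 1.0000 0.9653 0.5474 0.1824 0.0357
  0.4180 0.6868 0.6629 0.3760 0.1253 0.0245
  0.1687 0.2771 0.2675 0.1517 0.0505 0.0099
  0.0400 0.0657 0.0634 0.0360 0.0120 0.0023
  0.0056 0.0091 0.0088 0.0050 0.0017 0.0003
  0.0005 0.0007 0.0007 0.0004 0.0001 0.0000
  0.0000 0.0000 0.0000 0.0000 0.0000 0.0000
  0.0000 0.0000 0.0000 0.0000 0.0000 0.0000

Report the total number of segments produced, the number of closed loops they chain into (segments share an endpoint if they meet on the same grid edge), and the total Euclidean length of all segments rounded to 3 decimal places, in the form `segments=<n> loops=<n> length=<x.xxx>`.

cell (2,0): code 0100 → (2.646,1.000)–(3.000,0.550)
cell (2,1): code 1100 → (2.706,2.000)–(2.646,1.000)
cell (2,2): code 1000 → (3.000,2.338)–(2.706,2.000)
cell (3,0): code 0110 → (3.000,0.550)–(4.000,0.246)
cell (3,2): code 1001 → (4.000,2.623)–(3.000,2.338)
cell (4,0): code 0010 → (4.000,0.246)–(4.942,1.000)
cell (4,1): code 0011 → (4.942,1.000)–(4.861,2.000)
cell (4,2): code 0001 → (4.861,2.000)–(4.000,2.623)
total: 8 segments, chained into 1 closed loop(s), length Σ = 7.379055

segments=8 loops=1 length=7.379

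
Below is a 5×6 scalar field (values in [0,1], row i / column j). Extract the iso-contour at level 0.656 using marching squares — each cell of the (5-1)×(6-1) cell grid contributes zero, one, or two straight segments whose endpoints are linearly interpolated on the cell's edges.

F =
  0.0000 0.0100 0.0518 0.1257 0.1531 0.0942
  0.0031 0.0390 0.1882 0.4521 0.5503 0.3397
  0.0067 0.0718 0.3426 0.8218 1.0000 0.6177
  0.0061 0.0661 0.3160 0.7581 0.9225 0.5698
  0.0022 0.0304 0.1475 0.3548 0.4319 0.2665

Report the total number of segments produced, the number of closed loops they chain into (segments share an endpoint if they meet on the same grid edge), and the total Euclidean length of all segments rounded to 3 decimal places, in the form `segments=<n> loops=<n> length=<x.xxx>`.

segments=8 loops=1 length=7.128

cell (1,2): code 0100 → (1.552,3.000)–(2.000,2.654)
cell (1,3): code 1100 → (1.235,4.000)–(1.552,3.000)
cell (1,4): code 1000 → (2.000,4.900)–(1.235,4.000)
cell (2,2): code 0110 → (2.000,2.654)–(3.000,2.769)
cell (2,4): code 1001 → (3.000,4.756)–(2.000,4.900)
cell (3,2): code 0010 → (3.000,2.769)–(3.253,3.000)
cell (3,3): code 0011 → (3.253,3.000)–(3.543,4.000)
cell (3,4): code 0001 → (3.543,4.000)–(3.000,4.756)
total: 8 segments, chained into 1 closed loop(s), length Σ = 7.127768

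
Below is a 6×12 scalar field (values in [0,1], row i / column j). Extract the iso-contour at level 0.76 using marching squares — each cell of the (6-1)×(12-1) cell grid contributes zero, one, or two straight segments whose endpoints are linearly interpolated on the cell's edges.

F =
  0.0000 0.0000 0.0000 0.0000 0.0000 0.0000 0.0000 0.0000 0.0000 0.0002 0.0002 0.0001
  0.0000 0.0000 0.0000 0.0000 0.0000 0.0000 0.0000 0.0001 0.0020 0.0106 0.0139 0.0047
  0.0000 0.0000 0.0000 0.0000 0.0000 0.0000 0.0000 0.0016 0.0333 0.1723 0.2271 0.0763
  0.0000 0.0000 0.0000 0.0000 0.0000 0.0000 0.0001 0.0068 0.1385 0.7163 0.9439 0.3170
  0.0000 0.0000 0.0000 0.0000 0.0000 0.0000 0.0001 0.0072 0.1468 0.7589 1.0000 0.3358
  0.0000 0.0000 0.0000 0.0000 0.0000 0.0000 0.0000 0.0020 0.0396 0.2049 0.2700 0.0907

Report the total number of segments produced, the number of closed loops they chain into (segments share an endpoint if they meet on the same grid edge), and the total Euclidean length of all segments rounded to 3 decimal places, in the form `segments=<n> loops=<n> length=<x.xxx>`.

segments=6 loops=1 length=4.794

cell (2,9): code 0100 → (2.743,10.000)–(3.000,9.192)
cell (2,10): code 1000 → (3.000,10.293)–(2.743,10.000)
cell (3,9): code 0110 → (3.000,9.192)–(4.000,9.005)
cell (3,10): code 1001 → (4.000,10.361)–(3.000,10.293)
cell (4,9): code 0010 → (4.000,9.005)–(4.329,10.000)
cell (4,10): code 0001 → (4.329,10.000)–(4.000,10.361)
total: 6 segments, chained into 1 closed loop(s), length Σ = 4.794029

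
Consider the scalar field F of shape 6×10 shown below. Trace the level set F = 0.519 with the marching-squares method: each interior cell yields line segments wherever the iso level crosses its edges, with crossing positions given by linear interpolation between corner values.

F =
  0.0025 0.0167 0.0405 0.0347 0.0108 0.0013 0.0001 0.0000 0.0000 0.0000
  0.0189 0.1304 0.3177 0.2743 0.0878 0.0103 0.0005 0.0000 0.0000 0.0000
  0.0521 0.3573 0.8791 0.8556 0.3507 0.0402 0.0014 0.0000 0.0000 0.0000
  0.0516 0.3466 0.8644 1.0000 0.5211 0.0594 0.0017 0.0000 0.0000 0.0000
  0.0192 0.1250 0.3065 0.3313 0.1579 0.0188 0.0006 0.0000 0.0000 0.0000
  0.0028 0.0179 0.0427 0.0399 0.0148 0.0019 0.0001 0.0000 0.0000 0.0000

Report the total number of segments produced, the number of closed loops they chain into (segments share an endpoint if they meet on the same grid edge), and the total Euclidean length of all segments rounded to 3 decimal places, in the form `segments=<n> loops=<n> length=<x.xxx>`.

cell (1,1): code 0100 → (1.359,2.000)–(2.000,1.310)
cell (1,2): code 1100 → (1.421,3.000)–(1.359,2.000)
cell (1,3): code 1000 → (2.000,3.667)–(1.421,3.000)
cell (2,1): code 0110 → (2.000,1.310)–(3.000,1.333)
cell (2,3): code 1101 → (2.988,4.000)–(2.000,3.667)
cell (2,4): code 1000 → (3.000,4.005)–(2.988,4.000)
cell (3,1): code 0010 → (3.000,1.333)–(3.619,2.000)
cell (3,2): code 0011 → (3.619,2.000)–(3.719,3.000)
cell (3,3): code 0011 → (3.719,3.000)–(3.006,4.000)
cell (3,4): code 0001 → (3.006,4.000)–(3.000,4.005)
total: 10 segments, chained into 1 closed loop(s), length Σ = 8.033865

segments=10 loops=1 length=8.034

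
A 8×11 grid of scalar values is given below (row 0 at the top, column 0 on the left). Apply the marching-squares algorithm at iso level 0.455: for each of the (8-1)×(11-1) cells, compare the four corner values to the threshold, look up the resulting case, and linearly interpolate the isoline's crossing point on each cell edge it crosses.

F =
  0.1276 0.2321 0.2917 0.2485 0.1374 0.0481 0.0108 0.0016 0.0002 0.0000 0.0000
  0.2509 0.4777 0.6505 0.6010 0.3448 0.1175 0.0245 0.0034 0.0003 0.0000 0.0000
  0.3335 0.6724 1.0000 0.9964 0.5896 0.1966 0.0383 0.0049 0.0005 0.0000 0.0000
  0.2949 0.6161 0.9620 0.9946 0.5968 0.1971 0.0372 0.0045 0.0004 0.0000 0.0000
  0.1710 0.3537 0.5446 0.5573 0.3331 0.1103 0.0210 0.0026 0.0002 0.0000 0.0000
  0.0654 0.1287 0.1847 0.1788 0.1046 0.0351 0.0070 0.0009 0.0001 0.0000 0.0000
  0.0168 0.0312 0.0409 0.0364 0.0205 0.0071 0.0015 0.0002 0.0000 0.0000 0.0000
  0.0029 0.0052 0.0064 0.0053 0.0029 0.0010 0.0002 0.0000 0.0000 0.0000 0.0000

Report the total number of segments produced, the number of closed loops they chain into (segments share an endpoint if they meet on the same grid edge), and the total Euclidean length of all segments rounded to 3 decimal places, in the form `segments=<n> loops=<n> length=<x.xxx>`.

segments=16 loops=1 length=12.233

cell (0,0): code 0100 → (0.908,1.000)–(1.000,0.900)
cell (0,1): code 1100 → (0.455,2.000)–(0.908,1.000)
cell (0,2): code 1100 → (0.586,3.000)–(0.455,2.000)
cell (0,3): code 1000 → (1.000,3.570)–(0.586,3.000)
cell (1,0): code 0110 → (1.000,0.900)–(2.000,0.359)
cell (1,3): code 1101 → (1.450,4.000)–(1.000,3.570)
cell (1,4): code 1000 → (2.000,4.342)–(1.450,4.000)
cell (2,0): code 0110 → (2.000,0.359)–(3.000,0.498)
cell (2,4): code 1001 → (3.000,4.355)–(2.000,4.342)
cell (3,0): code 0010 → (3.000,0.498)–(3.614,1.000)
cell (3,1): code 0111 → (3.614,1.000)–(4.000,1.531)
cell (3,3): code 1011 → (4.000,3.456)–(3.538,4.000)
cell (3,4): code 0001 → (3.538,4.000)–(3.000,4.355)
cell (4,1): code 0010 → (4.000,1.531)–(4.249,2.000)
cell (4,2): code 0011 → (4.249,2.000)–(4.270,3.000)
cell (4,3): code 0001 → (4.270,3.000)–(4.000,3.456)
total: 16 segments, chained into 1 closed loop(s), length Σ = 12.232912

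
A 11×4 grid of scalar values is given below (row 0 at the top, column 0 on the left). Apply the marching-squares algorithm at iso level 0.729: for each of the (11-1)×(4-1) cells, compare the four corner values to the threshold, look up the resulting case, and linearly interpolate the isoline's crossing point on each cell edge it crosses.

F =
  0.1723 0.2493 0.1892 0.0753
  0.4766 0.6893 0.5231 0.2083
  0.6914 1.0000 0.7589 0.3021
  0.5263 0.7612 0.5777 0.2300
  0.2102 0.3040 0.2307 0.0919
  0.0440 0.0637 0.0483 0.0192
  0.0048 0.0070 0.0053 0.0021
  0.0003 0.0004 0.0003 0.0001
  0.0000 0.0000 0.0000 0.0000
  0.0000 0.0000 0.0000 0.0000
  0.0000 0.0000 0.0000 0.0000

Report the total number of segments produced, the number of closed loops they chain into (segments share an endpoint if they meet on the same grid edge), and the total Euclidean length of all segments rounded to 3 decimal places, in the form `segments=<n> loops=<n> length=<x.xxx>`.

segments=8 loops=1 length=5.567

cell (1,0): code 0100 → (1.128,1.000)–(2.000,0.122)
cell (1,1): code 1100 → (1.873,2.000)–(1.128,1.000)
cell (1,2): code 1000 → (2.000,2.065)–(1.873,2.000)
cell (2,0): code 0110 → (2.000,0.122)–(3.000,0.863)
cell (2,1): code 1011 → (3.000,1.175)–(2.165,2.000)
cell (2,2): code 0001 → (2.165,2.000)–(2.000,2.065)
cell (3,0): code 0010 → (3.000,0.863)–(3.070,1.000)
cell (3,1): code 0001 → (3.070,1.000)–(3.000,1.175)
total: 8 segments, chained into 1 closed loop(s), length Σ = 5.566533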